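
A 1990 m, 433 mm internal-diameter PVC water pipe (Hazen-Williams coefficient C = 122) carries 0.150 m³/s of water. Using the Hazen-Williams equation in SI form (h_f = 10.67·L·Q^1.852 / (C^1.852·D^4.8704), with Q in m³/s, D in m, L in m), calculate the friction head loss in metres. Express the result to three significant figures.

h_f ≈ 5.10 m

h_f = 10.67·1990·0.150^1.852 / (122^1.852·0.433^4.8704) = 5.101 m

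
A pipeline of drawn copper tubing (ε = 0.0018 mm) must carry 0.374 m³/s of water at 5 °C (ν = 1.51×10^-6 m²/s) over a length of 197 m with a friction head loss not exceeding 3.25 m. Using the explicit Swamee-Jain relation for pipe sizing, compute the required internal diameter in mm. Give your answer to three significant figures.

D ≈ 390 mm

Swamee-Jain (Type III): D = 0.66·[ε^1.25·(LQ²/(gh_f))^4.75 + ν·Q^9.4·(L/(gh_f))^5.2]^0.04
LQ²/(gh_f) = 0.8643; L/(gh_f) = 6.179
Term 1 = ε^1.25·(…)^4.75 = 3.30×10^-8; Term 2 = ν·Q^9.4·(…)^5.2 = 1.89×10^-6
D = 0.66·(3.30×10^-8 + 1.89×10^-6)^0.04 = 0.3899 m = 390 mm
Check: V = 3.13 m/s, Re = 8.09×10^5, f = 0.01213, h_f = 3.07 m ≈ 3.25 m ✓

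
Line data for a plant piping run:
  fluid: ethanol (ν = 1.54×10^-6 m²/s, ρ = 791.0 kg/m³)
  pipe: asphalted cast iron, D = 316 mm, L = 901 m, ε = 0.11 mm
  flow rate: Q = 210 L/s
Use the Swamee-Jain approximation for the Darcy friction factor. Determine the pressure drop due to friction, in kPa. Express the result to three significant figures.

Δp ≈ 135 kPa

V = 4Q/(πD²) = 4·0.210/(π·0.316²) = 2.678 m/s
Re = VD/ν = 2.678·0.316/1.54×10^-6 = 5.49×10^5 → turbulent
ε/D = 0.11/316 = 3.48×10^-4
Swamee-Jain: f = 0.01665
h_f = f(L/D)V²/(2g) = 0.01665·(901/0.316)·2.678²/(2·9.81) = 17.34 m
Δp = ρg·h_f = 791.0·9.81·17.34 = 134.6 kPa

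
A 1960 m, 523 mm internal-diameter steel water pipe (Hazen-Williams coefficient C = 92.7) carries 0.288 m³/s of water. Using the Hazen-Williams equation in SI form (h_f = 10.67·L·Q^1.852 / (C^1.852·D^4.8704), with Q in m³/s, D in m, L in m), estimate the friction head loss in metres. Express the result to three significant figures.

h_f ≈ 11.1 m

h_f = 10.67·1960·0.288^1.852 / (92.7^1.852·0.523^4.8704) = 11.15 m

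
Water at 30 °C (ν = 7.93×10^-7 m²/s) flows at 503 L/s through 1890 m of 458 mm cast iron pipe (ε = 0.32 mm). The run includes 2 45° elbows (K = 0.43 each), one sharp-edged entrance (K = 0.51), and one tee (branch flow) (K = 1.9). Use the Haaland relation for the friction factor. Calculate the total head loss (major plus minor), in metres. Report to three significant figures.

H_L ≈ 37.4 m

V = 4Q/(πD²) = 3.053 m/s; V²/2g = 0.4751 m
Re = 1.76×10^6, ε/D = 6.99×10^-4 → f = 0.01826 (Haaland)
Major: h_f = f(L/D)·V²/2g = 0.01826·4127·0.4751 = 35.81 m
Minor: ΣK = 3.27; h_m = ΣK·V²/2g = 1.554 m
Total H_L = 35.81 + 1.554 = 37.36 m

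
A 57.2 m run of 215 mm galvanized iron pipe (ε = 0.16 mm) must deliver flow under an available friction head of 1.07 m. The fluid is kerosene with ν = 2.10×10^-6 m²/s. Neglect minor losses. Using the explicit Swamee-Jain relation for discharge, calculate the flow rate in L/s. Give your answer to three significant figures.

Swamee-Jain (Type II): Q = -0.965·√(gD⁵h_f/L)·ln[ε/(3.7D) + √(3.17ν²L/(gD³h_f))]
√(gD⁵h_f/L) = √(9.81·0.215⁵·1.07/57.2) = 0.009182
ε/(3.7D) = 2.01×10^-4; √(3.17ν²L/(gD³h_f)) = 8.76×10^-5
Q = -0.965·0.009182·ln(2.887×10^-4) = 0.07221 m³/s
Check: V = 1.99 m/s, Re = 2.04×10^5, f = 0.02009, h_f = 1.08 m ≈ 1.07 m ✓

Q ≈ 72.2 L/s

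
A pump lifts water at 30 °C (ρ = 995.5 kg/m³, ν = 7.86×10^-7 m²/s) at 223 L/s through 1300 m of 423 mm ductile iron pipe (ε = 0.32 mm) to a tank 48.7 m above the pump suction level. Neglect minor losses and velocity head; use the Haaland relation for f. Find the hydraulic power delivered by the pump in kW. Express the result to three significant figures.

P_hyd ≈ 122 kW

V = 4Q/(πD²) = 1.587 m/s; Re = 8.54×10^5; ε/D = 7.57×10^-4; f = 0.01878
h_f = f(L/D)V²/2g = 7.409 m
Total head H = z + h_f = 48.7 + 7.409 = 56.11 m
P_hyd = ρgQH = 995.5·9.81·0.223·56.11 = 122.2 kW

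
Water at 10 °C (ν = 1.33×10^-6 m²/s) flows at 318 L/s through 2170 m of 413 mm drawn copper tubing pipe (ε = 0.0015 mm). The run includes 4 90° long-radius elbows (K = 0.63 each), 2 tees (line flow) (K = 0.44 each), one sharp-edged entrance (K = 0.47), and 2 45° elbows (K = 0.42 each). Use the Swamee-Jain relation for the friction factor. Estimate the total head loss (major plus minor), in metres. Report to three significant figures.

V = 4Q/(πD²) = 2.374 m/s; V²/2g = 0.2872 m
Re = 7.37×10^5, ε/D = 3.63×10^-6 → f = 0.01230 (Swamee-Jain)
Major: h_f = f(L/D)·V²/2g = 0.01230·5254·0.2872 = 18.56 m
Minor: ΣK = 4.71; h_m = ΣK·V²/2g = 1.353 m
Total H_L = 18.56 + 1.353 = 19.92 m

H_L ≈ 19.9 m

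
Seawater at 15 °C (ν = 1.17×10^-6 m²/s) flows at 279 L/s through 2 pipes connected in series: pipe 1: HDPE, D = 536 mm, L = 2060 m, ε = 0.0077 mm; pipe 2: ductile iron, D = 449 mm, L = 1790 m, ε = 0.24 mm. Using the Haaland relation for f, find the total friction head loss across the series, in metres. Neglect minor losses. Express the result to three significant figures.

H ≈ 15.0 m

Pipe 1: V = 1.236 m/s, Re = 5.66×10^5, ε/D = 1.44×10^-5, f = 0.01296, h_1 = f(L/D)V²/2g = 3.881 m
Pipe 2: V = 1.762 m/s, Re = 6.76×10^5, ε/D = 5.35×10^-4, f = 0.01759, h_2 = f(L/D)V²/2g = 11.10 m
Series → Q common, losses add: H = Σh = 14.98 m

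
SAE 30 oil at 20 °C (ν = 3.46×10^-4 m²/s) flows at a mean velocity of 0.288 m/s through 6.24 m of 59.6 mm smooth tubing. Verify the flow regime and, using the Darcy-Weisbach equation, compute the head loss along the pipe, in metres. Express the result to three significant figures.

Re = VD/ν = 0.288·0.05960/3.46×10^-4 = 49.6 → laminar (Re < 2300)
f = 64/Re = 1.290
h_f = f(L/D)V²/(2g) = 1.290·(6.24/0.05960)·0.288²/(2·9.81) = 0.5710 m

h_f ≈ 0.571 m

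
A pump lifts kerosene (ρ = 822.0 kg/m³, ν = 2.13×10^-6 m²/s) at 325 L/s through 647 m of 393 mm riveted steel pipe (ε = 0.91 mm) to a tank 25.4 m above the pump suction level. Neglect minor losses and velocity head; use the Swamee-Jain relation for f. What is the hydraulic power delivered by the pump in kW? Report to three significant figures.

V = 4Q/(πD²) = 2.679 m/s; Re = 4.94×10^5; ε/D = 0.00232; f = 0.02481
h_f = f(L/D)V²/2g = 14.94 m
Total head H = z + h_f = 25.4 + 14.94 = 40.34 m
P_hyd = ρgQH = 822.0·9.81·0.325·40.34 = 105.7 kW

P_hyd ≈ 106 kW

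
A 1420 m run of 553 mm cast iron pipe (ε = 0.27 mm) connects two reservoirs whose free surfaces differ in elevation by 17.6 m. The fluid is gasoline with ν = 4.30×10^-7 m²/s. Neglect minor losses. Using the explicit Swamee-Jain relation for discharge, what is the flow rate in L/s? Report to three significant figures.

Swamee-Jain (Type II): Q = -0.965·√(gD⁵h_f/L)·ln[ε/(3.7D) + √(3.17ν²L/(gD³h_f))]
√(gD⁵h_f/L) = √(9.81·0.553⁵·17.6/1420) = 0.07930
ε/(3.7D) = 1.32×10^-4; √(3.17ν²L/(gD³h_f)) = 5.34×10^-6
Q = -0.965·0.07930·ln(1.373×10^-4) = 0.6805 m³/s
Check: V = 2.83 m/s, Re = 3.64×10^6, f = 0.01681, h_f = 17.7 m ≈ 17.6 m ✓

Q ≈ 681 L/s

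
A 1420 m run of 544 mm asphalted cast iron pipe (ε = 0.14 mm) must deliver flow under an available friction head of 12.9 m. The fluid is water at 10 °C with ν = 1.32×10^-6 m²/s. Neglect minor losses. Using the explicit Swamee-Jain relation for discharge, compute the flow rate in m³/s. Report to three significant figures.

Swamee-Jain (Type II): Q = -0.965·√(gD⁵h_f/L)·ln[ε/(3.7D) + √(3.17ν²L/(gD³h_f))]
√(gD⁵h_f/L) = √(9.81·0.544⁵·12.9/1420) = 0.06516
ε/(3.7D) = 6.96×10^-5; √(3.17ν²L/(gD³h_f)) = 1.96×10^-5
Q = -0.965·0.06516·ln(8.918×10^-5) = 0.5863 m³/s
Check: V = 2.52 m/s, Re = 1.04×10^6, f = 0.01533, h_f = 13.0 m ≈ 12.9 m ✓

Q ≈ 0.586 m³/s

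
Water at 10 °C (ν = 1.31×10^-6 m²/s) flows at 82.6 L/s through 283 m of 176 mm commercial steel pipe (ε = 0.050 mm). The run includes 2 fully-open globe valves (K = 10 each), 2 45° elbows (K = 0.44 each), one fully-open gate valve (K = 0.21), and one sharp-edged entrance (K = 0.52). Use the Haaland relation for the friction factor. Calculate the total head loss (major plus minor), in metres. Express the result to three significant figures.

H_L ≈ 27.9 m

V = 4Q/(πD²) = 3.395 m/s; V²/2g = 0.5875 m
Re = 4.56×10^5, ε/D = 2.84×10^-4 → f = 0.01613 (Haaland)
Major: h_f = f(L/D)·V²/2g = 0.01613·1608·0.5875 = 15.24 m
Minor: ΣK = 21.6; h_m = ΣK·V²/2g = 12.70 m
Total H_L = 15.24 + 12.70 = 27.93 m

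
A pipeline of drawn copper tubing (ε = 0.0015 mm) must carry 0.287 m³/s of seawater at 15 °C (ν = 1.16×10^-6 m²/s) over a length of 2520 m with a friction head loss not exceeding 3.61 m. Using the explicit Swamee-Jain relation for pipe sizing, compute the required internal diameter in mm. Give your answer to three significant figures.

Swamee-Jain (Type III): D = 0.66·[ε^1.25·(LQ²/(gh_f))^4.75 + ν·Q^9.4·(L/(gh_f))^5.2]^0.04
LQ²/(gh_f) = 5.861; L/(gh_f) = 71.16
Term 1 = ε^1.25·(…)^4.75 = 2.33×10^-4; Term 2 = ν·Q^9.4·(…)^5.2 = 0.0398
D = 0.66·(2.33×10^-4 + 0.0398)^0.04 = 0.5803 m = 580 mm
Check: V = 1.09 m/s, Re = 5.43×10^5, f = 0.01294, h_f = 3.37 m ≈ 3.61 m ✓

D ≈ 580 mm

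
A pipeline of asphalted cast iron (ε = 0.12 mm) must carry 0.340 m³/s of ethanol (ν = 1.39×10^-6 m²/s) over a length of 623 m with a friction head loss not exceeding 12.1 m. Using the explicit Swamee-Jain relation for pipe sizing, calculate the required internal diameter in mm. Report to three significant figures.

Swamee-Jain (Type III): D = 0.66·[ε^1.25·(LQ²/(gh_f))^4.75 + ν·Q^9.4·(L/(gh_f))^5.2]^0.04
LQ²/(gh_f) = 0.6067; L/(gh_f) = 5.248
Term 1 = ε^1.25·(…)^4.75 = 1.17×10^-6; Term 2 = ν·Q^9.4·(…)^5.2 = 3.04×10^-7
D = 0.66·(1.17×10^-6 + 3.04×10^-7)^0.04 = 0.3857 m = 386 mm
Check: V = 2.91 m/s, Re = 8.07×10^5, f = 0.01601, h_f = 11.2 m ≈ 12.1 m ✓

D ≈ 386 mm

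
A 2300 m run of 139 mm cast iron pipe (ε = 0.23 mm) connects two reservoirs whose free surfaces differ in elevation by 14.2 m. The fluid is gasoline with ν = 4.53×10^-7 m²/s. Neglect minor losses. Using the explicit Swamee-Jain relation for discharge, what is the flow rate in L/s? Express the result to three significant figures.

Q ≈ 13.0 L/s

Swamee-Jain (Type II): Q = -0.965·√(gD⁵h_f/L)·ln[ε/(3.7D) + √(3.17ν²L/(gD³h_f))]
√(gD⁵h_f/L) = √(9.81·0.139⁵·14.2/2300) = 0.001773
ε/(3.7D) = 4.47×10^-4; √(3.17ν²L/(gD³h_f)) = 6.32×10^-5
Q = -0.965·0.001773·ln(5.104×10^-4) = 0.01297 m³/s
Check: V = 0.855 m/s, Re = 2.62×10^5, f = 0.02322, h_f = 14.3 m ≈ 14.2 m ✓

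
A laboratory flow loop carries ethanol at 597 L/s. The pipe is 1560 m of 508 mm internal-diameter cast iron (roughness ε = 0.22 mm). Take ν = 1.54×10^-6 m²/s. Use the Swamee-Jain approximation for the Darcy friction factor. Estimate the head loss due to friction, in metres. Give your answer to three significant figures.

h_f ≈ 22.9 m

V = 4Q/(πD²) = 4·0.597/(π·0.508²) = 2.945 m/s
Re = VD/ν = 2.945·0.508/1.54×10^-6 = 9.72×10^5 → turbulent
ε/D = 0.22/508 = 4.33×10^-4
Swamee-Jain: f = 0.01685
h_f = f(L/D)V²/(2g) = 0.01685·(1560/0.508)·2.945²/(2·9.81) = 22.88 m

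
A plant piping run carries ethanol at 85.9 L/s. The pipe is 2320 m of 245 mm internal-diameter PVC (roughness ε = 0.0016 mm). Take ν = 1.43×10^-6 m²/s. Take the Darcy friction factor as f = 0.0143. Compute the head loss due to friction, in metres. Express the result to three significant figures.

h_f ≈ 22.9 m

V = 4Q/(πD²) = 4·0.0859/(π·0.245²) = 1.822 m/s
h_f = f(L/D)V²/(2g) = 0.01430·(2320/0.245)·1.822²/(2·9.81) = 22.91 m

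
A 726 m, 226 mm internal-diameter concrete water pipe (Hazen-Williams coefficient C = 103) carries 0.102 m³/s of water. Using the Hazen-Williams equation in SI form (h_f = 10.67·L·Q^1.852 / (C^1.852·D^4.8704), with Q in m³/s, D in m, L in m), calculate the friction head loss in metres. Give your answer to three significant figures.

h_f = 10.67·726·0.102^1.852 / (103^1.852·0.226^4.8704) = 29.58 m

h_f ≈ 29.6 m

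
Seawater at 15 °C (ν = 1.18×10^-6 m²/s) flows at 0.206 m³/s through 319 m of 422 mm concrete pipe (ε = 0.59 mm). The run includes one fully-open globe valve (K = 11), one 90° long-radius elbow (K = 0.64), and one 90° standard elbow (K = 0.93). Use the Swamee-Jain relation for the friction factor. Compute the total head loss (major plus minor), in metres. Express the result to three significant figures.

V = 4Q/(πD²) = 1.473 m/s; V²/2g = 0.1106 m
Re = 5.27×10^5, ε/D = 0.00140 → f = 0.02191 (Swamee-Jain)
Major: h_f = f(L/D)·V²/2g = 0.02191·755.9·0.1106 = 1.831 m
Minor: ΣK = 12.6; h_m = ΣK·V²/2g = 1.390 m
Total H_L = 1.831 + 1.390 = 3.221 m

H_L ≈ 3.22 m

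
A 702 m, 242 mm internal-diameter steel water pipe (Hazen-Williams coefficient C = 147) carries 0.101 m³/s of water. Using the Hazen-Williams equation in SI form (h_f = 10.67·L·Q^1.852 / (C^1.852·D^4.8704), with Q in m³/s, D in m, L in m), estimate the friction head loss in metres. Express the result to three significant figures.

h_f = 10.67·702·0.101^1.852 / (147^1.852·0.242^4.8704) = 10.42 m

h_f ≈ 10.4 m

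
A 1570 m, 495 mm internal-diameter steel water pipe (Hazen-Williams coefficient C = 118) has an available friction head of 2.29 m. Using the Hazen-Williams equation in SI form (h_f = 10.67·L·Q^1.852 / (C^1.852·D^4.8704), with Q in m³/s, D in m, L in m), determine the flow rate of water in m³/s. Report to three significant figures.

Q ≈ 0.152 m³/s

Rearranging: Q = [h_f·C^1.852·D^4.8704 / (10.67·L)]^(1/1.852)
Q = [2.29·118^1.852·0.495^4.8704 / (10.67·1570)]^0.540 = 0.1521 m³/s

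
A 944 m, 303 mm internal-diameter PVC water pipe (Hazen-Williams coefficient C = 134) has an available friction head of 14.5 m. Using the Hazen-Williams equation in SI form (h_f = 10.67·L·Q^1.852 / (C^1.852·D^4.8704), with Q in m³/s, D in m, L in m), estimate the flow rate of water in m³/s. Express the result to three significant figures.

Rearranging: Q = [h_f·C^1.852·D^4.8704 / (10.67·L)]^(1/1.852)
Q = [14.5·134^1.852·0.303^4.8704 / (10.67·944)]^0.540 = 0.1694 m³/s

Q ≈ 0.169 m³/s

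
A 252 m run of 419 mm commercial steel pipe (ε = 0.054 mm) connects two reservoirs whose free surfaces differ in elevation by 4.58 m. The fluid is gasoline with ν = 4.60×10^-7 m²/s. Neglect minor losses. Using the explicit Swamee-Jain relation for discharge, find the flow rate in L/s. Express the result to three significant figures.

Swamee-Jain (Type II): Q = -0.965·√(gD⁵h_f/L)·ln[ε/(3.7D) + √(3.17ν²L/(gD³h_f))]
√(gD⁵h_f/L) = √(9.81·0.419⁵·4.58/252) = 0.04798
ε/(3.7D) = 3.48×10^-5; √(3.17ν²L/(gD³h_f)) = 7.15×10^-6
Q = -0.965·0.04798·ln(4.198×10^-5) = 0.4667 m³/s
Check: V = 3.38 m/s, Re = 3.08×10^6, f = 0.01312, h_f = 4.61 m ≈ 4.58 m ✓

Q ≈ 467 L/s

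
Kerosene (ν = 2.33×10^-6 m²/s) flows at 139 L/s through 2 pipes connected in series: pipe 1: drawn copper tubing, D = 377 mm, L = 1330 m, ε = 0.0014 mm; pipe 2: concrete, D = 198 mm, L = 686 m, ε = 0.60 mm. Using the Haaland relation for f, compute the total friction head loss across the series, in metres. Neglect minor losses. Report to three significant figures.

Pipe 1: V = 1.245 m/s, Re = 2.01×10^5, ε/D = 3.71×10^-6, f = 0.01550, h_1 = f(L/D)V²/2g = 4.321 m
Pipe 2: V = 4.514 m/s, Re = 3.84×10^5, ε/D = 0.00303, f = 0.02661, h_2 = f(L/D)V²/2g = 95.75 m
Series → Q common, losses add: H = Σh = 100.1 m

H ≈ 100 m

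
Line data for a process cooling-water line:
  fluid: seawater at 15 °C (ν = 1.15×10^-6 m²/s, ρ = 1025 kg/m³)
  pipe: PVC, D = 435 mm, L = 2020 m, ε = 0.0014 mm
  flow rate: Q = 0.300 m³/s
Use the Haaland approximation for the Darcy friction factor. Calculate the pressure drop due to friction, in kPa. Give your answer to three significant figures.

V = 4Q/(πD²) = 4·0.300/(π·0.435²) = 2.019 m/s
Re = VD/ν = 2.019·0.435/1.15×10^-6 = 7.64×10^5 → turbulent
ε/D = 0.0014/435 = 3.22×10^-6
Haaland: f = 0.01217
h_f = f(L/D)V²/(2g) = 0.01217·(2020/0.435)·2.019²/(2·9.81) = 11.74 m
Δp = ρg·h_f = 1025·9.81·11.74 = 118.1 kPa

Δp ≈ 118 kPa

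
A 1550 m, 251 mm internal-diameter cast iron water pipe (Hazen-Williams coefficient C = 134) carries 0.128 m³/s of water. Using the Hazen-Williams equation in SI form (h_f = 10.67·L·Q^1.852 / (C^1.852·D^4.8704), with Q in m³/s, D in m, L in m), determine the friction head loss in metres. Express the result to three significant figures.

h_f ≈ 35.4 m

h_f = 10.67·1550·0.128^1.852 / (134^1.852·0.251^4.8704) = 35.44 m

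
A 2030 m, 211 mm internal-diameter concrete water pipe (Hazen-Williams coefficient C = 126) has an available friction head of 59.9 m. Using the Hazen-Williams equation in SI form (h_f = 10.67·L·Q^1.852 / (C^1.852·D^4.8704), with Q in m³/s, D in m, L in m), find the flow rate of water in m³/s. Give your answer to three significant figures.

Q ≈ 0.0875 m³/s

Rearranging: Q = [h_f·C^1.852·D^4.8704 / (10.67·L)]^(1/1.852)
Q = [59.9·126^1.852·0.211^4.8704 / (10.67·2030)]^0.540 = 0.08750 m³/s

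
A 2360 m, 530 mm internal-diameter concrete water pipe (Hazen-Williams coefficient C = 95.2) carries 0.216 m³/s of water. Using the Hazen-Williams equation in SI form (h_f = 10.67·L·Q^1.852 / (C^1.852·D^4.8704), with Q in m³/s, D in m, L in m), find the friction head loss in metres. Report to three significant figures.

h_f ≈ 7.03 m

h_f = 10.67·2360·0.216^1.852 / (95.2^1.852·0.530^4.8704) = 7.030 m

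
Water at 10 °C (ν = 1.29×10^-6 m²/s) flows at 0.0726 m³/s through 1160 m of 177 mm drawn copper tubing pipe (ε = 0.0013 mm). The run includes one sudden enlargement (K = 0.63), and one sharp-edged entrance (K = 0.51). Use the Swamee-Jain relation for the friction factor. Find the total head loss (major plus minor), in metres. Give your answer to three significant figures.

H_L ≈ 40.4 m

V = 4Q/(πD²) = 2.951 m/s; V²/2g = 0.4437 m
Re = 4.05×10^5, ε/D = 7.34×10^-6 → f = 0.01370 (Swamee-Jain)
Major: h_f = f(L/D)·V²/2g = 0.01370·6554·0.4437 = 39.85 m
Minor: ΣK = 1.14; h_m = ΣK·V²/2g = 0.5058 m
Total H_L = 39.85 + 0.5058 = 40.35 m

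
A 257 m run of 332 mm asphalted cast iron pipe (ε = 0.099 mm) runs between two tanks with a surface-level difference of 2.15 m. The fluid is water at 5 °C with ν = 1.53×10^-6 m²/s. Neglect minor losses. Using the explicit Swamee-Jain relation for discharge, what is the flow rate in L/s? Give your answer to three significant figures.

Swamee-Jain (Type II): Q = -0.965·√(gD⁵h_f/L)·ln[ε/(3.7D) + √(3.17ν²L/(gD³h_f))]
√(gD⁵h_f/L) = √(9.81·0.332⁵·2.15/257) = 0.01819
ε/(3.7D) = 8.06×10^-5; √(3.17ν²L/(gD³h_f)) = 4.97×10^-5
Q = -0.965·0.01819·ln(1.303×10^-4) = 0.1571 m³/s
Check: V = 1.81 m/s, Re = 3.94×10^5, f = 0.01665, h_f = 2.16 m ≈ 2.15 m ✓

Q ≈ 157 L/s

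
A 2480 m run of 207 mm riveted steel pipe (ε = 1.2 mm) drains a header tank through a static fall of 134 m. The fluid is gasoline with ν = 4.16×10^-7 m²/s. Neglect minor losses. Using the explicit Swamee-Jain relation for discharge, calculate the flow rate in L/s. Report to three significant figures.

Swamee-Jain (Type II): Q = -0.965·√(gD⁵h_f/L)·ln[ε/(3.7D) + √(3.17ν²L/(gD³h_f))]
√(gD⁵h_f/L) = √(9.81·0.207⁵·134/2480) = 0.01419
ε/(3.7D) = 0.00157; √(3.17ν²L/(gD³h_f)) = 1.08×10^-5
Q = -0.965·0.01419·ln(0.001578) = 0.08837 m³/s
Check: V = 2.63 m/s, Re = 1.31×10^6, f = 0.03189, h_f = 134 m ≈ 134 m ✓

Q ≈ 88.4 L/s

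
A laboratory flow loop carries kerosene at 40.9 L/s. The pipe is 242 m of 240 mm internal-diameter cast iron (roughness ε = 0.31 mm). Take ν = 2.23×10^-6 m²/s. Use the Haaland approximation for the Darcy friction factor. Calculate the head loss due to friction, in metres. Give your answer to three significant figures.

h_f ≈ 0.965 m

V = 4Q/(πD²) = 4·0.0409/(π·0.240²) = 0.9041 m/s
Re = VD/ν = 0.9041·0.240/2.23×10^-6 = 9.73×10^4 → turbulent
ε/D = 0.31/240 = 0.00129
Haaland: f = 0.02298
h_f = f(L/D)V²/(2g) = 0.02298·(242/0.240)·0.9041²/(2·9.81) = 0.9653 m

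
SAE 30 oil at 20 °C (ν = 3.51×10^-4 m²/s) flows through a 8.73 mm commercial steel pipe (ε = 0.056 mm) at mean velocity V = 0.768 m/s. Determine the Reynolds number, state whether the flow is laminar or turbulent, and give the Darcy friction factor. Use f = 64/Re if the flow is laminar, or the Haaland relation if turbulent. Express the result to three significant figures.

Re = VD/ν = 0.7680·0.00873/3.51×10^-4 = 19.1
Re < 2300 → laminar → f = 64/Re = 3.351

Re ≈ 19.1; laminar; f = 64/Re ≈ 3.35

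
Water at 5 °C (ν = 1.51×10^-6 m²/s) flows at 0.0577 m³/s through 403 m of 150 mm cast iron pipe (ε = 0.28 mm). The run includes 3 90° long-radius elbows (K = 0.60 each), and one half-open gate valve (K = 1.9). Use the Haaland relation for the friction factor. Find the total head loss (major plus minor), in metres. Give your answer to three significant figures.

H_L ≈ 36.4 m

V = 4Q/(πD²) = 3.265 m/s; V²/2g = 0.5434 m
Re = 3.24×10^5, ε/D = 0.00187 → f = 0.02356 (Haaland)
Major: h_f = f(L/D)·V²/2g = 0.02356·2687·0.5434 = 34.39 m
Minor: ΣK = 3.70; h_m = ΣK·V²/2g = 2.011 m
Total H_L = 34.39 + 2.011 = 36.40 m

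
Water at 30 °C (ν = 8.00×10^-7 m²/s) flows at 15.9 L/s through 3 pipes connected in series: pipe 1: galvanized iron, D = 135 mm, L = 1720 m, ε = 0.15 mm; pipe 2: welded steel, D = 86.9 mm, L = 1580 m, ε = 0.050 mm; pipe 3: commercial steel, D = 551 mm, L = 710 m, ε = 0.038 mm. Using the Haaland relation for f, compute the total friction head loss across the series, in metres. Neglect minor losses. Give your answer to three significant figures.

H ≈ 141 m

Pipe 1: V = 1.111 m/s, Re = 1.87×10^5, ε/D = 0.00111, f = 0.02142, h_1 = f(L/D)V²/2g = 17.16 m
Pipe 2: V = 2.681 m/s, Re = 2.91×10^5, ε/D = 5.75×10^-4, f = 0.01853, h_2 = f(L/D)V²/2g = 123.4 m
Pipe 3: V = 0.06668 m/s, Re = 4.59×10^4, ε/D = 6.90×10^-5, f = 0.02129, h_3 = f(L/D)V²/2g = 0.006218 m
Series → Q common, losses add: H = Σh = 140.6 m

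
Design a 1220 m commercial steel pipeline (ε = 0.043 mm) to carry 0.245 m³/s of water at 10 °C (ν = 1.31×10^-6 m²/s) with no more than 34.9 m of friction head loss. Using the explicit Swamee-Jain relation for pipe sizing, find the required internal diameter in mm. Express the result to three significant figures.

D ≈ 305 mm

Swamee-Jain (Type III): D = 0.66·[ε^1.25·(LQ²/(gh_f))^4.75 + ν·Q^9.4·(L/(gh_f))^5.2]^0.04
LQ²/(gh_f) = 0.2139; L/(gh_f) = 3.563
Term 1 = ε^1.25·(…)^4.75 = 2.29×10^-9; Term 2 = ν·Q^9.4·(…)^5.2 = 1.76×10^-9
D = 0.66·(2.29×10^-9 + 1.76×10^-9)^0.04 = 0.3047 m = 305 mm
Check: V = 3.36 m/s, Re = 7.82×10^5, f = 0.01434, h_f = 33.0 m ≈ 34.9 m ✓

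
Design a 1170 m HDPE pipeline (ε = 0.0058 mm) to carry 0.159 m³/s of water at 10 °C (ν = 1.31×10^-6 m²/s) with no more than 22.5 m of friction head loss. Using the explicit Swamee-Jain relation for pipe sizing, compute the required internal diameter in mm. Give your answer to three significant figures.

D ≈ 273 mm

Swamee-Jain (Type III): D = 0.66·[ε^1.25·(LQ²/(gh_f))^4.75 + ν·Q^9.4·(L/(gh_f))^5.2]^0.04
LQ²/(gh_f) = 0.1340; L/(gh_f) = 5.301
Term 1 = ε^1.25·(…)^4.75 = 2.03×10^-11; Term 2 = ν·Q^9.4·(…)^5.2 = 2.38×10^-10
D = 0.66·(2.03×10^-11 + 2.38×10^-10)^0.04 = 0.2729 m = 273 mm
Check: V = 2.72 m/s, Re = 5.66×10^5, f = 0.01316, h_f = 21.2 m ≈ 22.5 m ✓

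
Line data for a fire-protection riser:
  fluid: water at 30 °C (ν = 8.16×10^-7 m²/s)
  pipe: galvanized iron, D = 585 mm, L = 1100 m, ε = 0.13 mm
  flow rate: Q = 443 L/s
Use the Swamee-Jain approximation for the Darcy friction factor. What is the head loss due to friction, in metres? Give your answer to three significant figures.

h_f ≈ 3.87 m

V = 4Q/(πD²) = 4·0.443/(π·0.585²) = 1.648 m/s
Re = VD/ν = 1.648·0.585/8.16×10^-7 = 1.18×10^6 → turbulent
ε/D = 0.13/585 = 2.22×10^-4
Swamee-Jain: f = 0.01488
h_f = f(L/D)V²/(2g) = 0.01488·(1100/0.585)·1.648²/(2·9.81) = 3.875 m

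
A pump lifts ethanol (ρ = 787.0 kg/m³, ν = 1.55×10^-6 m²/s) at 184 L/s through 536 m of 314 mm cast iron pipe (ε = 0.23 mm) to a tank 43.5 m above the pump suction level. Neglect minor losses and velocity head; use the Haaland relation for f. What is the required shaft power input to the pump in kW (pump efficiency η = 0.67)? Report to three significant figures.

V = 4Q/(πD²) = 2.376 m/s; Re = 4.81×10^5; ε/D = 7.32×10^-4; f = 0.01894
h_f = f(L/D)V²/2g = 9.302 m
Total head H = z + h_f = 43.5 + 9.302 = 52.80 m
P_hyd = ρgQH = 787.0·9.81·0.184·52.80 = 75.01 kW
P_shaft = P_hyd/η = 75.01/0.67 = 112.0 kW

P_shaft ≈ 112 kW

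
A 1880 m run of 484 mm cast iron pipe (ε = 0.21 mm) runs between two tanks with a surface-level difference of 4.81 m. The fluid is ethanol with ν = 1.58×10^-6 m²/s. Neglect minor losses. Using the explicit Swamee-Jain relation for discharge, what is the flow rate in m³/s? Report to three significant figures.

Swamee-Jain (Type II): Q = -0.965·√(gD⁵h_f/L)·ln[ε/(3.7D) + √(3.17ν²L/(gD³h_f))]
√(gD⁵h_f/L) = √(9.81·0.484⁵·4.81/1880) = 0.02582
ε/(3.7D) = 1.17×10^-4; √(3.17ν²L/(gD³h_f)) = 5.27×10^-5
Q = -0.965·0.02582·ln(1.700×10^-4) = 0.2163 m³/s
Check: V = 1.18 m/s, Re = 3.60×10^5, f = 0.01770, h_f = 4.84 m ≈ 4.81 m ✓

Q ≈ 0.216 m³/s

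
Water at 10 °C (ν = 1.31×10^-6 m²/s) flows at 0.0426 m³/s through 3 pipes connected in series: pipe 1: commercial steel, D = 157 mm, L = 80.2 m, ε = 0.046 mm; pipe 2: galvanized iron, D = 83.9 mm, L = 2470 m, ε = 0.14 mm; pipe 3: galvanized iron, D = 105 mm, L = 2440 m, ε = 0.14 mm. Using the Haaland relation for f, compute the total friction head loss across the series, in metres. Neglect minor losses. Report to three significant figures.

H ≈ 2650 m

Pipe 1: V = 2.200 m/s, Re = 2.64×10^5, ε/D = 2.93×10^-4, f = 0.01696, h_1 = f(L/D)V²/2g = 2.138 m
Pipe 2: V = 7.705 m/s, Re = 4.93×10^5, ε/D = 0.00167, f = 0.02275, h_2 = f(L/D)V²/2g = 2027 m
Pipe 3: V = 4.920 m/s, Re = 3.94×10^5, ε/D = 0.00133, f = 0.02167, h_3 = f(L/D)V²/2g = 621.1 m
Series → Q common, losses add: H = Σh = 2650 m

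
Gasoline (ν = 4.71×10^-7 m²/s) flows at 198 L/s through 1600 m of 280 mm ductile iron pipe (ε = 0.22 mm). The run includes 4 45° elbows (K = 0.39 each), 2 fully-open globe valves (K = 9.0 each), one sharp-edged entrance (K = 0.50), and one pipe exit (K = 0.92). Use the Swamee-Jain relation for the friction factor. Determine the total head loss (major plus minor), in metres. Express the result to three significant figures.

V = 4Q/(πD²) = 3.216 m/s; V²/2g = 0.5270 m
Re = 1.91×10^6, ε/D = 7.86×10^-4 → f = 0.01879 (Swamee-Jain)
Major: h_f = f(L/D)·V²/2g = 0.01879·5714·0.5270 = 56.59 m
Minor: ΣK = 21.0; h_m = ΣK·V²/2g = 11.06 m
Total H_L = 56.59 + 11.06 = 67.64 m

H_L ≈ 67.6 m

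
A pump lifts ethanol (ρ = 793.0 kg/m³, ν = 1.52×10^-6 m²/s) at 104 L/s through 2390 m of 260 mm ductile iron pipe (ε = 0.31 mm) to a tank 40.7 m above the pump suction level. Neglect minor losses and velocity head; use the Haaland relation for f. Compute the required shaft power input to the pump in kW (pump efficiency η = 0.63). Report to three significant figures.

V = 4Q/(πD²) = 1.959 m/s; Re = 3.35×10^5; ε/D = 0.00119; f = 0.02122
h_f = f(L/D)V²/2g = 38.15 m
Total head H = z + h_f = 40.7 + 38.15 = 78.85 m
P_hyd = ρgQH = 793.0·9.81·0.104·78.85 = 63.80 kW
P_shaft = P_hyd/η = 63.80/0.63 = 101.3 kW

P_shaft ≈ 101 kW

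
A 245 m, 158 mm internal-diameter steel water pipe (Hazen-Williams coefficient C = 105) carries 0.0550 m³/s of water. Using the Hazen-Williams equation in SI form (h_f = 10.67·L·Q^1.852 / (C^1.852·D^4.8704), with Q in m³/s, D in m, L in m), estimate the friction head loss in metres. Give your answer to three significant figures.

h_f = 10.67·245·0.0550^1.852 / (105^1.852·0.158^4.8704) = 17.54 m

h_f ≈ 17.5 m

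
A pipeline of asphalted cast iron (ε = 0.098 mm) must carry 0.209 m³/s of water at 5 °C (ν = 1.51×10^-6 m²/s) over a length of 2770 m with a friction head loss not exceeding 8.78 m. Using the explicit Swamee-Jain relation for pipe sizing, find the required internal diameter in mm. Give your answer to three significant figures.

Swamee-Jain (Type III): D = 0.66·[ε^1.25·(LQ²/(gh_f))^4.75 + ν·Q^9.4·(L/(gh_f))^5.2]^0.04
LQ²/(gh_f) = 1.405; L/(gh_f) = 32.16
Term 1 = ε^1.25·(…)^4.75 = 4.90×10^-5; Term 2 = ν·Q^9.4·(…)^5.2 = 4.23×10^-5
D = 0.66·(4.90×10^-5 + 4.23×10^-5)^0.04 = 0.4549 m = 455 mm
Check: V = 1.29 m/s, Re = 3.87×10^5, f = 0.01601, h_f = 8.21 m ≈ 8.78 m ✓

D ≈ 455 mm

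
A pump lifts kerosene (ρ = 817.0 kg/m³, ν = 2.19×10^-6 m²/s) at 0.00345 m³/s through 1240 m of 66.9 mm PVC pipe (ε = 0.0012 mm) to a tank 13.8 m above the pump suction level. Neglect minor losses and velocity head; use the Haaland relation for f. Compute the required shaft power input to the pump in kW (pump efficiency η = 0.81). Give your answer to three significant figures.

P_shaft ≈ 1.20 kW

V = 4Q/(πD²) = 0.9815 m/s; Re = 3.00×10^4; ε/D = 1.79×10^-5; f = 0.02335
h_f = f(L/D)V²/2g = 21.25 m
Total head H = z + h_f = 13.8 + 21.25 = 35.05 m
P_hyd = ρgQH = 817.0·9.81·0.00345·35.05 = 0.9691 kW
P_shaft = P_hyd/η = 0.9691/0.81 = 1.196 kW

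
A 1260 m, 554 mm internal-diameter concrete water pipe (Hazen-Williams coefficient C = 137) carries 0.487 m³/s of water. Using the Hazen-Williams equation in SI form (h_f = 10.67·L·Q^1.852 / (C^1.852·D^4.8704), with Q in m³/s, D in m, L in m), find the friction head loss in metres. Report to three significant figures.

h_f = 10.67·1260·0.487^1.852 / (137^1.852·0.554^4.8704) = 6.948 m

h_f ≈ 6.95 m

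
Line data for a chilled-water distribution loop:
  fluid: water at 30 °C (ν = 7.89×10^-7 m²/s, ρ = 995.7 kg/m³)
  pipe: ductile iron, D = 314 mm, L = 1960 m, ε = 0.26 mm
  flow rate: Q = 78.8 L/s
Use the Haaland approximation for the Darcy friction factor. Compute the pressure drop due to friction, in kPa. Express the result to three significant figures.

V = 4Q/(πD²) = 4·0.0788/(π·0.314²) = 1.018 m/s
Re = VD/ν = 1.018·0.314/7.89×10^-7 = 4.05×10^5 → turbulent
ε/D = 0.26/314 = 8.28×10^-4
Haaland: f = 0.01953
h_f = f(L/D)V²/(2g) = 0.01953·(1960/0.314)·1.018²/(2·9.81) = 6.434 m
Δp = ρg·h_f = 995.7·9.81·6.434 = 62.84 kPa

Δp ≈ 62.8 kPa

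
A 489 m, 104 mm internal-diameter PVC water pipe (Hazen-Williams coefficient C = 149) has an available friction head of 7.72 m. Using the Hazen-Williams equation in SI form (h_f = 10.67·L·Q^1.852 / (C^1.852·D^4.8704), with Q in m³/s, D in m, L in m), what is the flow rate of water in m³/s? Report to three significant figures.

Rearranging: Q = [h_f·C^1.852·D^4.8704 / (10.67·L)]^(1/1.852)
Q = [7.72·149^1.852·0.104^4.8704 / (10.67·489)]^0.540 = 0.01149 m³/s

Q ≈ 0.0115 m³/s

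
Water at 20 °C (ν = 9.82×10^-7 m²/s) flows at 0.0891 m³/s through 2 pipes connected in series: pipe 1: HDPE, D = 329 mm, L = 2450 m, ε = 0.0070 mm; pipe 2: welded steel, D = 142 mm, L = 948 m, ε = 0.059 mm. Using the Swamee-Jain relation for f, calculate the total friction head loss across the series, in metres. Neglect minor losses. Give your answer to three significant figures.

H ≈ 187 m

Pipe 1: V = 1.048 m/s, Re = 3.51×10^5, ε/D = 2.13×10^-5, f = 0.01423, h_1 = f(L/D)V²/2g = 5.933 m
Pipe 2: V = 5.626 m/s, Re = 8.14×10^5, ε/D = 4.15×10^-4, f = 0.01683, h_2 = f(L/D)V²/2g = 181.2 m
Series → Q common, losses add: H = Σh = 187.2 m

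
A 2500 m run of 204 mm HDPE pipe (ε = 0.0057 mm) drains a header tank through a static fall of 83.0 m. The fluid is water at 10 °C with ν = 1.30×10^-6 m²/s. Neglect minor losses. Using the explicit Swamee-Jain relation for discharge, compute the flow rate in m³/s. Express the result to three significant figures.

Q ≈ 0.102 m³/s

Swamee-Jain (Type II): Q = -0.965·√(gD⁵h_f/L)·ln[ε/(3.7D) + √(3.17ν²L/(gD³h_f))]
√(gD⁵h_f/L) = √(9.81·0.204⁵·83.0/2500) = 0.01073
ε/(3.7D) = 7.55×10^-6; √(3.17ν²L/(gD³h_f)) = 4.40×10^-5
Q = -0.965·0.01073·ln(5.157×10^-5) = 0.1022 m³/s
Check: V = 3.13 m/s, Re = 4.91×10^5, f = 0.01356, h_f = 82.8 m ≈ 83.0 m ✓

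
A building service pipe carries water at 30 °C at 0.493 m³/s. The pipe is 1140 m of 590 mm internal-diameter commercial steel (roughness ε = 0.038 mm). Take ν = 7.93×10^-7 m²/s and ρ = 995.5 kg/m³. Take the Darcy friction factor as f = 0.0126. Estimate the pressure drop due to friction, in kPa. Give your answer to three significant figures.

Δp ≈ 39.4 kPa

V = 4Q/(πD²) = 4·0.493/(π·0.590²) = 1.803 m/s
h_f = f(L/D)V²/(2g) = 0.01260·(1140/0.590)·1.803²/(2·9.81) = 4.035 m
Δp = ρg·h_f = 995.5·9.81·4.035 = 39.40 kPa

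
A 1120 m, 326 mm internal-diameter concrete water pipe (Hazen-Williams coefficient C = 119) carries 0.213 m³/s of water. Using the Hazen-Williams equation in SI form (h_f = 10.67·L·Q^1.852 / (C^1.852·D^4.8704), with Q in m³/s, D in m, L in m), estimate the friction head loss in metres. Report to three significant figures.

h_f ≈ 22.9 m

h_f = 10.67·1120·0.213^1.852 / (119^1.852·0.326^4.8704) = 22.93 m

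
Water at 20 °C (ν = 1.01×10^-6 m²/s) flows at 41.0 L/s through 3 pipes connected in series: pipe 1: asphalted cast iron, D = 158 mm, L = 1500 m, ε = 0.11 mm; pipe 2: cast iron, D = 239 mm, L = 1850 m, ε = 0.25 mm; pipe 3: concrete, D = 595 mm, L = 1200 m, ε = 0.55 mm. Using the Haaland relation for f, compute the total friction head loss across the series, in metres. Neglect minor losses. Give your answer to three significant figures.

Pipe 1: V = 2.091 m/s, Re = 3.27×10^5, ε/D = 6.96×10^-4, f = 0.01905, h_1 = f(L/D)V²/2g = 40.30 m
Pipe 2: V = 0.9139 m/s, Re = 2.16×10^5, ε/D = 0.00105, f = 0.02101, h_2 = f(L/D)V²/2g = 6.923 m
Pipe 3: V = 0.1475 m/s, Re = 8.69×10^4, ε/D = 9.24×10^-4, f = 0.02200, h_3 = f(L/D)V²/2g = 0.04918 m
Series → Q common, losses add: H = Σh = 47.28 m

H ≈ 47.3 m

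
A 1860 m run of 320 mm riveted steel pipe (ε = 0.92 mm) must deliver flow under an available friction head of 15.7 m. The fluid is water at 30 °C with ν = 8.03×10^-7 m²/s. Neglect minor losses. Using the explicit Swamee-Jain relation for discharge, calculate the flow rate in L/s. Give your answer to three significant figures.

Swamee-Jain (Type II): Q = -0.965·√(gD⁵h_f/L)·ln[ε/(3.7D) + √(3.17ν²L/(gD³h_f))]
√(gD⁵h_f/L) = √(9.81·0.320⁵·15.7/1860) = 0.01667
ε/(3.7D) = 7.77×10^-4; √(3.17ν²L/(gD³h_f)) = 2.74×10^-5
Q = -0.965·0.01667·ln(8.045×10^-4) = 0.1146 m³/s
Check: V = 1.43 m/s, Re = 5.68×10^5, f = 0.02620, h_f = 15.8 m ≈ 15.7 m ✓

Q ≈ 115 L/s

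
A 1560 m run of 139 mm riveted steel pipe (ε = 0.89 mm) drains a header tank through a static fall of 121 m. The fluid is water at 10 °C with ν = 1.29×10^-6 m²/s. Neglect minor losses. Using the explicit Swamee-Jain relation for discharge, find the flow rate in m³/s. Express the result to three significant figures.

Swamee-Jain (Type II): Q = -0.965·√(gD⁵h_f/L)·ln[ε/(3.7D) + √(3.17ν²L/(gD³h_f))]
√(gD⁵h_f/L) = √(9.81·0.139⁵·121/1560) = 0.006284
ε/(3.7D) = 0.00173; √(3.17ν²L/(gD³h_f)) = 5.08×10^-5
Q = -0.965·0.006284·ln(0.001781) = 0.03838 m³/s
Check: V = 2.53 m/s, Re = 2.73×10^5, f = 0.03321, h_f = 122 m ≈ 121 m ✓

Q ≈ 0.0384 m³/s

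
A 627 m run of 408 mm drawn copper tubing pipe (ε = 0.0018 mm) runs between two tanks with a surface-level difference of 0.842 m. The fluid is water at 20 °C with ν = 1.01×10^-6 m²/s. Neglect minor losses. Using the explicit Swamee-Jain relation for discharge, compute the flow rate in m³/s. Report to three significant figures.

Swamee-Jain (Type II): Q = -0.965·√(gD⁵h_f/L)·ln[ε/(3.7D) + √(3.17ν²L/(gD³h_f))]
√(gD⁵h_f/L) = √(9.81·0.408⁵·0.842/627) = 0.01220
ε/(3.7D) = 1.19×10^-6; √(3.17ν²L/(gD³h_f)) = 6.01×10^-5
Q = -0.965·0.01220·ln(6.131×10^-5) = 0.1142 m³/s
Check: V = 0.874 m/s, Re = 3.53×10^5, f = 0.01400, h_f = 0.837 m ≈ 0.842 m ✓

Q ≈ 0.114 m³/s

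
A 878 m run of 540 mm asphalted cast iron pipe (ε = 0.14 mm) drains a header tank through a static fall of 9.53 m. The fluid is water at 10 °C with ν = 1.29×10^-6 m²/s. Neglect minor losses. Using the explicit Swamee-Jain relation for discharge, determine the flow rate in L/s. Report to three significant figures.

Swamee-Jain (Type II): Q = -0.965·√(gD⁵h_f/L)·ln[ε/(3.7D) + √(3.17ν²L/(gD³h_f))]
√(gD⁵h_f/L) = √(9.81·0.540⁵·9.53/878) = 0.06992
ε/(3.7D) = 7.01×10^-5; √(3.17ν²L/(gD³h_f)) = 1.77×10^-5
Q = -0.965·0.06992·ln(8.781×10^-5) = 0.6302 m³/s
Check: V = 2.75 m/s, Re = 1.15×10^6, f = 0.01528, h_f = 9.59 m ≈ 9.53 m ✓

Q ≈ 630 L/s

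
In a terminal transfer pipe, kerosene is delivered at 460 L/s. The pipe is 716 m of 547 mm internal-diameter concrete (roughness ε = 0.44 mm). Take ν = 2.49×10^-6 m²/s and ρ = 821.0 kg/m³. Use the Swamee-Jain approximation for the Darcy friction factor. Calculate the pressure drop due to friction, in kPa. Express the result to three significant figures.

V = 4Q/(πD²) = 4·0.460/(π·0.547²) = 1.957 m/s
Re = VD/ν = 1.957·0.547/2.49×10^-6 = 4.30×10^5 → turbulent
ε/D = 0.44/547 = 8.04×10^-4
Swamee-Jain: f = 0.01956
h_f = f(L/D)V²/(2g) = 0.01956·(716/0.547)·1.957²/(2·9.81) = 5.001 m
Δp = ρg·h_f = 821.0·9.81·5.001 = 40.28 kPa

Δp ≈ 40.3 kPa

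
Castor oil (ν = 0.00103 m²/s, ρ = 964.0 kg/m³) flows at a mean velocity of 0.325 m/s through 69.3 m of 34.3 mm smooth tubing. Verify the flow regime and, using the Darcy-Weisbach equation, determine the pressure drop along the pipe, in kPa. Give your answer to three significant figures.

Δp ≈ 608 kPa

Re = VD/ν = 0.325·0.03430/0.00103 = 10.8 → laminar (Re < 2300)
f = 64/Re = 5.913
h_f = f(L/D)V²/(2g) = 5.913·(69.3/0.03430)·0.325²/(2·9.81) = 64.32 m
Δp = ρg·h_f = 964.0·9.81·64.32 = 608.3 kPa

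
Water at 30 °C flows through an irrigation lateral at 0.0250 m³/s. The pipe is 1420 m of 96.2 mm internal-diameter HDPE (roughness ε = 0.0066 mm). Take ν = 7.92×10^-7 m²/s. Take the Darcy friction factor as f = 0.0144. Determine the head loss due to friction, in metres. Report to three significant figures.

h_f ≈ 128 m

V = 4Q/(πD²) = 4·0.0250/(π·0.0962²) = 3.440 m/s
h_f = f(L/D)V²/(2g) = 0.01440·(1420/0.0962)·3.440²/(2·9.81) = 128.2 m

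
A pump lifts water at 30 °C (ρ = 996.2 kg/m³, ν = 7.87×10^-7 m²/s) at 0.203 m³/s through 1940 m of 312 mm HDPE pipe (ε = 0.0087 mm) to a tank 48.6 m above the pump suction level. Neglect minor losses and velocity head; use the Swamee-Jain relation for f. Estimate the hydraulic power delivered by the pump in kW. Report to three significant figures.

P_hyd ≈ 150 kW

V = 4Q/(πD²) = 2.655 m/s; Re = 1.05×10^6; ε/D = 2.79×10^-5; f = 0.01217
h_f = f(L/D)V²/2g = 27.19 m
Total head H = z + h_f = 48.6 + 27.19 = 75.79 m
P_hyd = ρgQH = 996.2·9.81·0.203·75.79 = 150.4 kW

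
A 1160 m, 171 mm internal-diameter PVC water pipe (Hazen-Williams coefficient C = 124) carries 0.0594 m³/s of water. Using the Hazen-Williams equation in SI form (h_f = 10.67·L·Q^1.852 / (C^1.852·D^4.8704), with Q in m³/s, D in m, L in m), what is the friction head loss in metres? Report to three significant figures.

h_f ≈ 47.9 m

h_f = 10.67·1160·0.0594^1.852 / (124^1.852·0.171^4.8704) = 47.89 m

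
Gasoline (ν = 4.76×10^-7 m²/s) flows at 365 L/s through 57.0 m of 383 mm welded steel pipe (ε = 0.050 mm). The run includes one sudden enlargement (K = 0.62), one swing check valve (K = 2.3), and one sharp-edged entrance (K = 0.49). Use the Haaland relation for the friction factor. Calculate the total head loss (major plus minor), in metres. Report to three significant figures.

V = 4Q/(πD²) = 3.168 m/s; V²/2g = 0.5116 m
Re = 2.55×10^6, ε/D = 1.31×10^-4 → f = 0.01312 (Haaland)
Major: h_f = f(L/D)·V²/2g = 0.01312·148.8·0.5116 = 0.9990 m
Minor: ΣK = 3.41; h_m = ΣK·V²/2g = 1.744 m
Total H_L = 0.9990 + 1.744 = 2.744 m

H_L ≈ 2.74 m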